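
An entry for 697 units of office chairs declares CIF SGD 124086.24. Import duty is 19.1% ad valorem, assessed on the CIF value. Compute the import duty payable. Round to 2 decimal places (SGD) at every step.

Import duty: SGD 23700.47

Import duty = 124086.24 × 19.1% = 23700.47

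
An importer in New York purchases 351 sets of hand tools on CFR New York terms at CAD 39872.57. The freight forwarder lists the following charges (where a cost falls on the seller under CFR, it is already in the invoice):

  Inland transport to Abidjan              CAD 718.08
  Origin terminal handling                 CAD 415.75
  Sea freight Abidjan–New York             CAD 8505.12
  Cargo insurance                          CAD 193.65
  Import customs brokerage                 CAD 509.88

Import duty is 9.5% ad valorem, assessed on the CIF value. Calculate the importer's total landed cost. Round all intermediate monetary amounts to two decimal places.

Total landed cost: CAD 44382.39

CFR: the seller pays costs through ocean freight to the destination port, but not insurance.
Already in the invoice (seller's account under CFR): inland to port, origin terminal, freight — exclude.
CIF value = CFR price + insurance = 39872.57 + 193.65 = 40066.22
Import duty = 40066.22 × 9.5% = 3806.29
Buyer bears: insurance 193.65 + brokerage 509.88 + duty 3806.29 = 4509.82
Landed cost = invoice 39872.57 + 4509.82 = 44382.39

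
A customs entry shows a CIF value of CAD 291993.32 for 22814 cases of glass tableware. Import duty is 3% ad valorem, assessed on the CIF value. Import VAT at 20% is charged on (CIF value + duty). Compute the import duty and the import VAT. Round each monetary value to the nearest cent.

Import duty = 291993.32 × 3% = 8759.80
VAT base = CIF + duty = 291993.32 + 8759.80 = 300753.12
Import VAT = 300753.12 × 20% = 60150.62

Import duty: CAD 8759.80; import VAT: CAD 60150.62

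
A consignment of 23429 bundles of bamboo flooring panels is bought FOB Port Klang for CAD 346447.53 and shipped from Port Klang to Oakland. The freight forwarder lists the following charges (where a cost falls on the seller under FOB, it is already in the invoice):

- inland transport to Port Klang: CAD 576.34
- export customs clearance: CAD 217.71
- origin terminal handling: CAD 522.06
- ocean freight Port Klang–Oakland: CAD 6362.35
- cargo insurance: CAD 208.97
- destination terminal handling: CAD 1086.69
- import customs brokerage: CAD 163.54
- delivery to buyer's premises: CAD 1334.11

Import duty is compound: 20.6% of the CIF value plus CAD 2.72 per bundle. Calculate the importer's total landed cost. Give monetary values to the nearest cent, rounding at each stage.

FOB: the seller bears costs until goods are on board at the origin port; the buyer bears freight, insurance and all costs thereafter.
Already in the invoice (seller's account under FOB): inland to port, export clearance, origin terminal — exclude.
CIF value = FOB price + freight + insurance = 346447.53 + 6362.35 + 208.97 = 353018.85
Ad valorem component: 353018.85 × 20.6% = 72721.88
Specific component: 23429 × 2.72 = 63726.88
Import duty = 72721.88 + 63726.88 = 136448.76
Buyer bears: freight 6362.35 + insurance 208.97 + destination terminal 1086.69 + brokerage 163.54 + delivery 1334.11 + duty 136448.76 = 145604.42
Landed cost = invoice 346447.53 + 145604.42 = 492051.95

Total landed cost: CAD 492051.95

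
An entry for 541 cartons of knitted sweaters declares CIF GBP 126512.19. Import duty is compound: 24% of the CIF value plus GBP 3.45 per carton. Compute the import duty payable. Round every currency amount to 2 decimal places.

Ad valorem component: 126512.19 × 24% = 30362.93
Specific component: 541 × 3.45 = 1866.45
Import duty = 30362.93 + 1866.45 = 32229.38

Import duty: GBP 32229.38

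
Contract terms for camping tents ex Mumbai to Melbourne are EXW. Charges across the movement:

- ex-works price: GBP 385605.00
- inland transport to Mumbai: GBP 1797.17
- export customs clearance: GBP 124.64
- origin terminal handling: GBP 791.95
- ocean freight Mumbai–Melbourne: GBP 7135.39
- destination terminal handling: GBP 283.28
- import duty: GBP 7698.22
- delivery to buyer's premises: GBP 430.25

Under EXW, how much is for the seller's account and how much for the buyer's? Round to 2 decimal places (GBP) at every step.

Seller: GBP 385605.00; buyer: GBP 18260.90

EXW: the seller makes goods available at their premises; the buyer bears all onward costs.
Seller's account: goods 385605.00 = 385605.00
Buyer's account: inland to port 1797.17 + export clearance 124.64 + origin terminal 791.95 + freight 7135.39 + destination terminal 283.28 + duty 7698.22 + delivery 430.25 = 18260.90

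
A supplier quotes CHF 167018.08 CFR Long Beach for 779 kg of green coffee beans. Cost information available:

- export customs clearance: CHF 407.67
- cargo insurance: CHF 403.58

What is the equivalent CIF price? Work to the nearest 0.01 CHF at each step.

CIF price: CHF 167421.66

Not relevant to the conversion: export clearance — on the seller under both CFR and CIF; already in the CFR price and stays in the CIF price.
From CFR to CIF, the seller additionally bears: insurance.
CIF price = 167018.08 + 403.58 = 167421.66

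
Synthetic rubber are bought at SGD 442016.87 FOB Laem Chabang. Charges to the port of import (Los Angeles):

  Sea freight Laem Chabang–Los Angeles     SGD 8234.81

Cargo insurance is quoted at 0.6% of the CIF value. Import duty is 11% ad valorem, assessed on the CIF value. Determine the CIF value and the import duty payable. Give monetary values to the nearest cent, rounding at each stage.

Let C be the CIF value. C = FOB price + freight + 0.6% × C
C − 0.6% × C = 442016.87 + 8234.81
0.994 × C = 450251.68
C = 450251.68 / 0.994 = 452969.50
Insurance premium = 0.6% × 452969.50 = 2717.82
Import duty = 452969.50 × 11% = 49826.65

CIF value: SGD 452969.50; import duty: SGD 49826.65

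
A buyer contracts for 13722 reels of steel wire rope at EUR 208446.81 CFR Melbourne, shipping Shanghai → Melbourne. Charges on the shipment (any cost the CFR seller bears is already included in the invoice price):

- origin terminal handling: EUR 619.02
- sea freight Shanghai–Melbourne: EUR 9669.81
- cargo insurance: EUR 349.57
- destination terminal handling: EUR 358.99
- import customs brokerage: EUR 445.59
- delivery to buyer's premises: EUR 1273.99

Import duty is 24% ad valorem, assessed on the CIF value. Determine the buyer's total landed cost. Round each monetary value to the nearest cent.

Total landed cost: EUR 260986.08

CFR: the seller pays costs through ocean freight to the destination port, but not insurance.
Already in the invoice (seller's account under CFR): origin terminal, freight — exclude.
CIF value = CFR price + insurance = 208446.81 + 349.57 = 208796.38
Import duty = 208796.38 × 24% = 50111.13
Buyer bears: insurance 349.57 + destination terminal 358.99 + brokerage 445.59 + delivery 1273.99 + duty 50111.13 = 52539.27
Landed cost = invoice 208446.81 + 52539.27 = 260986.08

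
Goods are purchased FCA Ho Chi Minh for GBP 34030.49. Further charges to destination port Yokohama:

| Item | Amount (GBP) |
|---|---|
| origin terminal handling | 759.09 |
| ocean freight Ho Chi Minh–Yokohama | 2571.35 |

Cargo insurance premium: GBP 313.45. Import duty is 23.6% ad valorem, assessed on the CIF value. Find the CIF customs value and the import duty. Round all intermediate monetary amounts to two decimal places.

CIF = FCA price + pre-shipment costs + freight + insurance
CIF = 34030.49 + 759.09 + 2571.35 + 313.45 = 37674.38
Import duty = 37674.38 × 23.6% = 8891.15

CIF value: GBP 37674.38; import duty: GBP 8891.15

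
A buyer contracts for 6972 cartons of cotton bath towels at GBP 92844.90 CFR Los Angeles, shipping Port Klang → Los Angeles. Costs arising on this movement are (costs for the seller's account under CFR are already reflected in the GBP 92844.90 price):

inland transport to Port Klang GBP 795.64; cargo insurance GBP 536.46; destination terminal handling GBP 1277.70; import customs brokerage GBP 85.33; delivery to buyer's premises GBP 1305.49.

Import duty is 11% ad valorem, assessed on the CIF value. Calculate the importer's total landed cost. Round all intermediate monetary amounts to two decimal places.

Total landed cost: GBP 106321.83

CFR: the seller pays costs through ocean freight to the destination port, but not insurance.
Already in the invoice (seller's account under CFR): inland to port — exclude.
CIF value = CFR price + insurance = 92844.90 + 536.46 = 93381.36
Import duty = 93381.36 × 11% = 10271.95
Buyer bears: insurance 536.46 + destination terminal 1277.70 + brokerage 85.33 + delivery 1305.49 + duty 10271.95 = 13476.93
Landed cost = invoice 92844.90 + 13476.93 = 106321.83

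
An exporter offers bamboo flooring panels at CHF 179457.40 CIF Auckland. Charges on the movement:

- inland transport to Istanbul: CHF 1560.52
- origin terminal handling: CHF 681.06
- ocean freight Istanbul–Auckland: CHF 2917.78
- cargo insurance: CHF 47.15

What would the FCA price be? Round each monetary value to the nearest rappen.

FCA price: CHF 175811.41

Not relevant to the conversion: inland to port — on the seller under both CIF and FCA; already in the CIF price and stays in the FCA price.
From CIF to FCA, the seller no longer bears: origin terminal, freight, insurance.
FCA price = 179457.40 − 681.06 − 2917.78 − 47.15 = 175811.41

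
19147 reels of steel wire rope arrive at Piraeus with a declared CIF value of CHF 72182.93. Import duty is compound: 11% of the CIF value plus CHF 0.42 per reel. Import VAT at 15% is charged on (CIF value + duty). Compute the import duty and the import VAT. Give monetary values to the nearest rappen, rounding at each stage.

Import duty: CHF 15981.86; import VAT: CHF 13224.72

Ad valorem component: 72182.93 × 11% = 7940.12
Specific component: 19147 × 0.42 = 8041.74
Import duty = 7940.12 + 8041.74 = 15981.86
VAT base = CIF + duty = 72182.93 + 15981.86 = 88164.79
Import VAT = 88164.79 × 15% = 13224.72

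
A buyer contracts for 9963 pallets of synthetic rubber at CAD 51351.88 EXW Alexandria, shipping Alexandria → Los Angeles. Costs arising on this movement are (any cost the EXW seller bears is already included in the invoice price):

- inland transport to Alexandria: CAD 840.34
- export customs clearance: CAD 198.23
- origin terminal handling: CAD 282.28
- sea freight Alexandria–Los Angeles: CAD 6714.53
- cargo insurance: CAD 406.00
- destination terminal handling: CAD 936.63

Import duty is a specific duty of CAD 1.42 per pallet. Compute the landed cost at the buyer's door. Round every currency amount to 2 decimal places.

Total landed cost: CAD 74877.35

EXW: the seller makes goods available at their premises; the buyer bears all onward costs.
CIF value = EXW price + inland to port + export clearance + origin terminal + freight + insurance = 51351.88 + 840.34 + 198.23 + 282.28 + 6714.53 + 406.00 = 59793.26
Import duty = 9963 × 1.42 = 14147.46
Buyer bears: inland to port 840.34 + export clearance 198.23 + origin terminal 282.28 + freight 6714.53 + insurance 406.00 + destination terminal 936.63 + duty 14147.46 = 23525.47
Landed cost = invoice 51351.88 + 23525.47 = 74877.35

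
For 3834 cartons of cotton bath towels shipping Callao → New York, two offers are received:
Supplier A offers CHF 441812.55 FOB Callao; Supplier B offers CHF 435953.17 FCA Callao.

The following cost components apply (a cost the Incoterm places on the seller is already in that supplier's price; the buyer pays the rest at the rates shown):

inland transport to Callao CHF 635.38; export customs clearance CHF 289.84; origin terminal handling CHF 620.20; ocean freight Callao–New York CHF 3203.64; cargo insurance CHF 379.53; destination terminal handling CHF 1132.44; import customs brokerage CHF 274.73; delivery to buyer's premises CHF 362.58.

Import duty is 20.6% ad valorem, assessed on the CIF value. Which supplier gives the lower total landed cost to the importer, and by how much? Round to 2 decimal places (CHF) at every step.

Supplier A (FOB):
CIF value = FOB price + freight + insurance = 441812.55 + 3203.64 + 379.53 = 445395.72
Import duty = 445395.72 × 20.6% = 91751.52
Buyer bears (A): 3203.64 + 379.53 + 1132.44 + 274.73 + 362.58 = 5352.92
Landed cost (A) = invoice 441812.55 + 5352.92 + duty 91751.52 = 538916.99
Supplier B (FCA):
CIF value = FCA price + origin terminal + freight + insurance = 435953.17 + 620.20 + 3203.64 + 379.53 = 440156.54
Import duty = 440156.54 × 20.6% = 90672.25
Buyer bears (B): 620.20 + 3203.64 + 379.53 + 1132.44 + 274.73 + 362.58 = 5973.12
Landed cost (B) = invoice 435953.17 + 5973.12 + duty 90672.25 = 532598.54
Difference = |538916.99 − 532598.54| = 6318.45

Supplier B is cheaper by CHF 6318.45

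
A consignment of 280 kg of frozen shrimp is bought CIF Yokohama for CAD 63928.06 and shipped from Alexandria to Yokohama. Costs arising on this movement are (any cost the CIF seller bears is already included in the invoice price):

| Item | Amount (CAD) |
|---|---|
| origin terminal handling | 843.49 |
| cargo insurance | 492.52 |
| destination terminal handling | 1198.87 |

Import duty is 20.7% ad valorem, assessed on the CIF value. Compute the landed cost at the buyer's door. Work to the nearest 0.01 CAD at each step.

CIF: the seller pays costs through ocean freight and marine insurance to the destination port.
Already in the invoice (seller's account under CIF): origin terminal, insurance — exclude.
The CIF price already equals the CIF value: 63928.06
Import duty = 63928.06 × 20.7% = 13233.11
Buyer bears: destination terminal 1198.87 + duty 13233.11 = 14431.98
Landed cost = invoice 63928.06 + 14431.98 = 78360.04

Total landed cost: CAD 78360.04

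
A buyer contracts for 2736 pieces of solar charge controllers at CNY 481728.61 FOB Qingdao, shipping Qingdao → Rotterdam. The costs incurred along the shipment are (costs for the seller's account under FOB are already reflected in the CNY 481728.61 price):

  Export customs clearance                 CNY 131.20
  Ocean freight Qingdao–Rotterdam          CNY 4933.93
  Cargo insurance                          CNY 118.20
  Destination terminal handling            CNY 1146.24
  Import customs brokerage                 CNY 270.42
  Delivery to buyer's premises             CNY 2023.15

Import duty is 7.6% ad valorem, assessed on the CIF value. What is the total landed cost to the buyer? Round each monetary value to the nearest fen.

Total landed cost: CNY 527215.89

FOB: the seller bears costs until goods are on board at the origin port; the buyer bears freight, insurance and all costs thereafter.
Already in the invoice (seller's account under FOB): export clearance — exclude.
CIF value = FOB price + freight + insurance = 481728.61 + 4933.93 + 118.20 = 486780.74
Import duty = 486780.74 × 7.6% = 36995.34
Buyer bears: freight 4933.93 + insurance 118.20 + destination terminal 1146.24 + brokerage 270.42 + delivery 2023.15 + duty 36995.34 = 45487.28
Landed cost = invoice 481728.61 + 45487.28 = 527215.89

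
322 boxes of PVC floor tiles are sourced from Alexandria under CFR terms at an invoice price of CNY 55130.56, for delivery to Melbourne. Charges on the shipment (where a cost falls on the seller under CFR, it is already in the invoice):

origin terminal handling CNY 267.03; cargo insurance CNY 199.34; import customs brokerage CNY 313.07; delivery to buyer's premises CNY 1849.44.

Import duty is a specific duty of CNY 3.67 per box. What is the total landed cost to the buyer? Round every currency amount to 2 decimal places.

Total landed cost: CNY 58674.15

CFR: the seller pays costs through ocean freight to the destination port, but not insurance.
Already in the invoice (seller's account under CFR): origin terminal — exclude.
CIF value = CFR price + insurance = 55130.56 + 199.34 = 55329.90
Import duty = 322 × 3.67 = 1181.74
Buyer bears: insurance 199.34 + brokerage 313.07 + delivery 1849.44 + duty 1181.74 = 3543.59
Landed cost = invoice 55130.56 + 3543.59 = 58674.15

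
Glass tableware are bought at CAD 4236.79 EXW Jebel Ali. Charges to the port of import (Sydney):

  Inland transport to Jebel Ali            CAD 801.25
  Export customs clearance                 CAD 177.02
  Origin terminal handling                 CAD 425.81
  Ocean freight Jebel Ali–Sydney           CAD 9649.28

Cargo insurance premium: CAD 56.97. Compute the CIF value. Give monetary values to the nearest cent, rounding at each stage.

CIF = EXW price + pre-shipment costs + freight + insurance
CIF = 4236.79 + 801.25 + 177.02 + 425.81 + 9649.28 + 56.97 = 15347.12

CIF value: CAD 15347.12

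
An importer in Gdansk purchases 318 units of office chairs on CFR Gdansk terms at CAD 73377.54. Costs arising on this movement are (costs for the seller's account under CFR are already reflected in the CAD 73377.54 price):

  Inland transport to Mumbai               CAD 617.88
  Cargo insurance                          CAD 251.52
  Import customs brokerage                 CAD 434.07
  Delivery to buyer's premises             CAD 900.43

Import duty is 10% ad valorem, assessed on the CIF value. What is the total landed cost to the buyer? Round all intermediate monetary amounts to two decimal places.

CFR: the seller pays costs through ocean freight to the destination port, but not insurance.
Already in the invoice (seller's account under CFR): inland to port — exclude.
CIF value = CFR price + insurance = 73377.54 + 251.52 = 73629.06
Import duty = 73629.06 × 10% = 7362.91
Buyer bears: insurance 251.52 + brokerage 434.07 + delivery 900.43 + duty 7362.91 = 8948.93
Landed cost = invoice 73377.54 + 8948.93 = 82326.47

Total landed cost: CAD 82326.47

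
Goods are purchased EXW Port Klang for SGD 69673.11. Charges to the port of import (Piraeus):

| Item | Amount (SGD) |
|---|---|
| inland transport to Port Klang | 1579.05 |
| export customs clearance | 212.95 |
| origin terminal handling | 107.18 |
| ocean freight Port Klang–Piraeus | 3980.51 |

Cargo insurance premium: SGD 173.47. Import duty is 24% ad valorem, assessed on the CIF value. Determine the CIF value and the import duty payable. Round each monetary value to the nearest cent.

CIF = EXW price + pre-shipment costs + freight + insurance
CIF = 69673.11 + 1579.05 + 212.95 + 107.18 + 3980.51 + 173.47 = 75726.27
Import duty = 75726.27 × 24% = 18174.30

CIF value: SGD 75726.27; import duty: SGD 18174.30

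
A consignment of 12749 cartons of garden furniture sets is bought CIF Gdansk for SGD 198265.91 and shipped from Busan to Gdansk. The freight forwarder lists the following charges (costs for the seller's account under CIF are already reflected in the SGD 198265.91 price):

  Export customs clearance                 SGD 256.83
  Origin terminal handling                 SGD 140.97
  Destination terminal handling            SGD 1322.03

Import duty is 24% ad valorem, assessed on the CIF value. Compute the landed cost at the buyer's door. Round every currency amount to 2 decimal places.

CIF: the seller pays costs through ocean freight and marine insurance to the destination port.
Already in the invoice (seller's account under CIF): export clearance, origin terminal — exclude.
The CIF price already equals the CIF value: 198265.91
Import duty = 198265.91 × 24% = 47583.82
Buyer bears: destination terminal 1322.03 + duty 47583.82 = 48905.85
Landed cost = invoice 198265.91 + 48905.85 = 247171.76

Total landed cost: SGD 247171.76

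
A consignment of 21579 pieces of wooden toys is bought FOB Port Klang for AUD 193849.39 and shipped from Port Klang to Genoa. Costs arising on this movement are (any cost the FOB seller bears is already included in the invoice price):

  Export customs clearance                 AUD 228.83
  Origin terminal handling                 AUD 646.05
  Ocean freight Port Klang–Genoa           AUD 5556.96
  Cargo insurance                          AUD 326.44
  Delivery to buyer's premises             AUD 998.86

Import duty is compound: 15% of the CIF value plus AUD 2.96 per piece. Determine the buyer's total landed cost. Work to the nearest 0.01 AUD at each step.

FOB: the seller bears costs until goods are on board at the origin port; the buyer bears freight, insurance and all costs thereafter.
Already in the invoice (seller's account under FOB): export clearance, origin terminal — exclude.
CIF value = FOB price + freight + insurance = 193849.39 + 5556.96 + 326.44 = 199732.79
Ad valorem component: 199732.79 × 15% = 29959.92
Specific component: 21579 × 2.96 = 63873.84
Import duty = 29959.92 + 63873.84 = 93833.76
Buyer bears: freight 5556.96 + insurance 326.44 + delivery 998.86 + duty 93833.76 = 100716.02
Landed cost = invoice 193849.39 + 100716.02 = 294565.41

Total landed cost: AUD 294565.41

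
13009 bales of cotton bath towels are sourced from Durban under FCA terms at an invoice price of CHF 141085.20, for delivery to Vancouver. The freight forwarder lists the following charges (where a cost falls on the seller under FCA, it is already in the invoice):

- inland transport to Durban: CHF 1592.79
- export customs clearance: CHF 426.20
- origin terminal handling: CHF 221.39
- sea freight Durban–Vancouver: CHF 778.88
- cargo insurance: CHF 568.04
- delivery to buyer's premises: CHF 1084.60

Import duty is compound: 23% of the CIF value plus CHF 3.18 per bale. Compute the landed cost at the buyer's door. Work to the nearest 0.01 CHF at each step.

Total landed cost: CHF 217917.04

FCA: the seller delivers export-cleared goods to the carrier; the buyer bears costs from that point.
Already in the invoice (seller's account under FCA): inland to port, export clearance — exclude.
CIF value = FCA price + origin terminal + freight + insurance = 141085.20 + 221.39 + 778.88 + 568.04 = 142653.51
Ad valorem component: 142653.51 × 23% = 32810.31
Specific component: 13009 × 3.18 = 41368.62
Import duty = 32810.31 + 41368.62 = 74178.93
Buyer bears: origin terminal 221.39 + freight 778.88 + insurance 568.04 + delivery 1084.60 + duty 74178.93 = 76831.84
Landed cost = invoice 141085.20 + 76831.84 = 217917.04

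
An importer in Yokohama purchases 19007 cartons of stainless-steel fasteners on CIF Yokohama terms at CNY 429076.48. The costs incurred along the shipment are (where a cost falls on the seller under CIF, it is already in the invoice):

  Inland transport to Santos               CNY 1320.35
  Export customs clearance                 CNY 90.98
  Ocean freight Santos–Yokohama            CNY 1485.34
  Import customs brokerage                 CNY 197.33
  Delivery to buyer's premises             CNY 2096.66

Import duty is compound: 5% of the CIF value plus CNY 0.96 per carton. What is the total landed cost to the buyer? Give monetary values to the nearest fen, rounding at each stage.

Total landed cost: CNY 471071.01

CIF: the seller pays costs through ocean freight and marine insurance to the destination port.
Already in the invoice (seller's account under CIF): inland to port, export clearance, freight — exclude.
The CIF price already equals the CIF value: 429076.48
Ad valorem component: 429076.48 × 5% = 21453.82
Specific component: 19007 × 0.96 = 18246.72
Import duty = 21453.82 + 18246.72 = 39700.54
Buyer bears: brokerage 197.33 + delivery 2096.66 + duty 39700.54 = 41994.53
Landed cost = invoice 429076.48 + 41994.53 = 471071.01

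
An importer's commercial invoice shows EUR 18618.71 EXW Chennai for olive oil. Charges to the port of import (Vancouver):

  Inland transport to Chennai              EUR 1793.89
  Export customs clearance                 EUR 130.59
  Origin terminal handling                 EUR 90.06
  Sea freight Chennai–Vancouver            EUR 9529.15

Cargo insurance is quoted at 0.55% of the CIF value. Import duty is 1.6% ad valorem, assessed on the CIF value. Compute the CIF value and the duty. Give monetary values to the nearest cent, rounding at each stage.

CIF value: EUR 30329.21; import duty: EUR 485.27

Let C be the CIF value. C = EXW price + pre-shipment costs + freight + 0.55% × C
C − 0.55% × C = 18618.71 + 1793.89 + 130.59 + 90.06 + 9529.15
0.9945 × C = 30162.40
C = 30162.40 / 0.9945 = 30329.21
Insurance premium = 0.55% × 30329.21 = 166.81
Import duty = 30329.21 × 1.6% = 485.27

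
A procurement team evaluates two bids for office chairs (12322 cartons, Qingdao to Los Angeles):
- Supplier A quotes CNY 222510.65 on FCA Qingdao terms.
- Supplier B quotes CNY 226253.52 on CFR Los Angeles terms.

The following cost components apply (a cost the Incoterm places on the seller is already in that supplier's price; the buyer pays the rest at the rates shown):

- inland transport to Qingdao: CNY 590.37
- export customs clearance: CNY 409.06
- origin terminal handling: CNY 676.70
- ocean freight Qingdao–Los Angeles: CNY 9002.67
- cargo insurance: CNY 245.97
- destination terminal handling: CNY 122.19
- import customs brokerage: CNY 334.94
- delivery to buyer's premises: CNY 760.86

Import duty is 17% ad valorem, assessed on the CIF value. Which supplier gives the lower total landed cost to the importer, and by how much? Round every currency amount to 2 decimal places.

Supplier A (FCA):
CIF value = FCA price + origin terminal + freight + insurance = 222510.65 + 676.70 + 9002.67 + 245.97 = 232435.99
Import duty = 232435.99 × 17% = 39514.12
Buyer bears (A): 676.70 + 9002.67 + 245.97 + 122.19 + 334.94 + 760.86 = 11143.33
Landed cost (A) = invoice 222510.65 + 11143.33 + duty 39514.12 = 273168.10
Supplier B (CFR):
CIF value = CFR price + insurance = 226253.52 + 245.97 = 226499.49
Import duty = 226499.49 × 17% = 38504.91
Buyer bears (B): 245.97 + 122.19 + 334.94 + 760.86 = 1463.96
Landed cost (B) = invoice 226253.52 + 1463.96 + duty 38504.91 = 266222.39
Difference = |273168.10 − 266222.39| = 6945.71

Supplier B is cheaper by CNY 6945.71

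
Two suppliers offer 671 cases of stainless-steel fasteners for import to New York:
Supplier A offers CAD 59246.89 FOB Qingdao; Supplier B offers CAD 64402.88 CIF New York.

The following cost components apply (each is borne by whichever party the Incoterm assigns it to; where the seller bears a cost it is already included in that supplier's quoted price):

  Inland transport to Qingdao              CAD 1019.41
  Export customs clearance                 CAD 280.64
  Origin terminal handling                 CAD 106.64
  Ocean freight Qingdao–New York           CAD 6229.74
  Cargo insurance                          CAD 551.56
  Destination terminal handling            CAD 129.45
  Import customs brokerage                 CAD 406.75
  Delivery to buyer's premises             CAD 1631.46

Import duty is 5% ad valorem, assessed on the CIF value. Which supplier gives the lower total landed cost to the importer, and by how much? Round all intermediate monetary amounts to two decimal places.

Supplier B is cheaper by CAD 1706.58

Supplier A (FOB):
CIF value = FOB price + freight + insurance = 59246.89 + 6229.74 + 551.56 = 66028.19
Import duty = 66028.19 × 5% = 3301.41
Buyer bears (A): 6229.74 + 551.56 + 129.45 + 406.75 + 1631.46 = 8948.96
Landed cost (A) = invoice 59246.89 + 8948.96 + duty 3301.41 = 71497.26
Supplier B (CIF):
The CIF price already equals the CIF value: 64402.88
Import duty = 64402.88 × 5% = 3220.14
Buyer bears (B): 129.45 + 406.75 + 1631.46 = 2167.66
Landed cost (B) = invoice 64402.88 + 2167.66 + duty 3220.14 = 69790.68
Difference = |71497.26 − 69790.68| = 1706.58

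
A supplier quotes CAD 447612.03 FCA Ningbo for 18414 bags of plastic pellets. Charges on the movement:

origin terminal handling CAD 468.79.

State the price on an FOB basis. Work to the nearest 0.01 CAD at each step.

FOB price: CAD 448080.82

From FCA to FOB, the seller additionally bears: origin terminal.
FOB price = 447612.03 + 468.79 = 448080.82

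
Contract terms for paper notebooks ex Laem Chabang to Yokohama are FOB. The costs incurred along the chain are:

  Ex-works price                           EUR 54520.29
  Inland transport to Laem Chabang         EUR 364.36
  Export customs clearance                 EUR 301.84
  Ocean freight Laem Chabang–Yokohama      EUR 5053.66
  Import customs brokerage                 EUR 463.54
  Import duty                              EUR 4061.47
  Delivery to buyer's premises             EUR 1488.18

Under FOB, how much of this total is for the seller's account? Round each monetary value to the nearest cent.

Seller's account: EUR 55186.49

FOB: the seller bears costs until goods are on board at the origin port; the buyer bears freight, insurance and all costs thereafter.
Seller's account: goods 54520.29 + inland to port 364.36 + export clearance 301.84 = 55186.49
Buyer's account: freight 5053.66 + brokerage 463.54 + duty 4061.47 + delivery 1488.18 = 11066.85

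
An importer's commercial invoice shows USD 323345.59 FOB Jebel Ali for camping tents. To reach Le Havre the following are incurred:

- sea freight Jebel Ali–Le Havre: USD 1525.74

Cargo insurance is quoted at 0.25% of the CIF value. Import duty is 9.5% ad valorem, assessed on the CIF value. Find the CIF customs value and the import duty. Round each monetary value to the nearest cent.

Let C be the CIF value. C = FOB price + freight + 0.25% × C
C − 0.25% × C = 323345.59 + 1525.74
0.9975 × C = 324871.33
C = 324871.33 / 0.9975 = 325685.54
Insurance premium = 0.25% × 325685.54 = 814.21
Import duty = 325685.54 × 9.5% = 30940.13

CIF value: USD 325685.54; import duty: USD 30940.13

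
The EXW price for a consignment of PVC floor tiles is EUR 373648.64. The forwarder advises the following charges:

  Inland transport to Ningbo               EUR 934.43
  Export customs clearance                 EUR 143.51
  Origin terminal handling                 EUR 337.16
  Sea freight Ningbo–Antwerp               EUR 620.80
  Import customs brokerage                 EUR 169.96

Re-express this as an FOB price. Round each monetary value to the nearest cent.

FOB price: EUR 375063.74

Not relevant to the conversion: freight, brokerage — on the buyer under both terms; not part of either seller's price.
From EXW to FOB, the seller additionally bears: inland to port, export clearance, origin terminal.
FOB price = 373648.64 + 934.43 + 143.51 + 337.16 = 375063.74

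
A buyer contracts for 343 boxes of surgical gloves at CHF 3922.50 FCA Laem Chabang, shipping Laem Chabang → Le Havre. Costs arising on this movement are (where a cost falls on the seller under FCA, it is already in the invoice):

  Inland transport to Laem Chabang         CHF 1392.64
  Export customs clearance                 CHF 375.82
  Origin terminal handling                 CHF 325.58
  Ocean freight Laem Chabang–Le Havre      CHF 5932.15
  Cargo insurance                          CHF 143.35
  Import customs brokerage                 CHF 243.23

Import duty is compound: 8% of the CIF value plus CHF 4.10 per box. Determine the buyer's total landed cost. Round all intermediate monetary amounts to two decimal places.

FCA: the seller delivers export-cleared goods to the carrier; the buyer bears costs from that point.
Already in the invoice (seller's account under FCA): inland to port, export clearance — exclude.
CIF value = FCA price + origin terminal + freight + insurance = 3922.50 + 325.58 + 5932.15 + 143.35 = 10323.58
Ad valorem component: 10323.58 × 8% = 825.89
Specific component: 343 × 4.10 = 1406.30
Import duty = 825.89 + 1406.30 = 2232.19
Buyer bears: origin terminal 325.58 + freight 5932.15 + insurance 143.35 + brokerage 243.23 + duty 2232.19 = 8876.50
Landed cost = invoice 3922.50 + 8876.50 = 12799.00

Total landed cost: CHF 12799.00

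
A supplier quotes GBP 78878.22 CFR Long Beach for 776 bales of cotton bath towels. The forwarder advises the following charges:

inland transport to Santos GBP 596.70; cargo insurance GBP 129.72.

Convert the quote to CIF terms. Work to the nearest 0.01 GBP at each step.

CIF price: GBP 79007.94

Not relevant to the conversion: inland to port — on the seller under both CFR and CIF; already in the CFR price and stays in the CIF price.
From CFR to CIF, the seller additionally bears: insurance.
CIF price = 78878.22 + 129.72 = 79007.94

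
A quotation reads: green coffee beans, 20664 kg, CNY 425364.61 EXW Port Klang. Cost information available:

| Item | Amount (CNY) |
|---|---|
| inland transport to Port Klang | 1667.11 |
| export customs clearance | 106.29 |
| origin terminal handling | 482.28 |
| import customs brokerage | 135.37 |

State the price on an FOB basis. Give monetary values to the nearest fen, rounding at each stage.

Not relevant to the conversion: brokerage — on the buyer under both terms; not part of either seller's price.
From EXW to FOB, the seller additionally bears: inland to port, export clearance, origin terminal.
FOB price = 425364.61 + 1667.11 + 106.29 + 482.28 = 427620.29

FOB price: CNY 427620.29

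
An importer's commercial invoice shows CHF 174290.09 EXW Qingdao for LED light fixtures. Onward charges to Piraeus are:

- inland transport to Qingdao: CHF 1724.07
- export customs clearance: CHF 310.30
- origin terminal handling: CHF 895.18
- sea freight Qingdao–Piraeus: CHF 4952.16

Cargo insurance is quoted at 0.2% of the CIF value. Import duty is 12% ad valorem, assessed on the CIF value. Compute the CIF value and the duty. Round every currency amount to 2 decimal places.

CIF value: CHF 182536.87; import duty: CHF 21904.42

Let C be the CIF value. C = EXW price + pre-shipment costs + freight + 0.2% × C
C − 0.2% × C = 174290.09 + 1724.07 + 310.30 + 895.18 + 4952.16
0.998 × C = 182171.80
C = 182171.80 / 0.998 = 182536.87
Insurance premium = 0.2% × 182536.87 = 365.07
Import duty = 182536.87 × 12% = 21904.42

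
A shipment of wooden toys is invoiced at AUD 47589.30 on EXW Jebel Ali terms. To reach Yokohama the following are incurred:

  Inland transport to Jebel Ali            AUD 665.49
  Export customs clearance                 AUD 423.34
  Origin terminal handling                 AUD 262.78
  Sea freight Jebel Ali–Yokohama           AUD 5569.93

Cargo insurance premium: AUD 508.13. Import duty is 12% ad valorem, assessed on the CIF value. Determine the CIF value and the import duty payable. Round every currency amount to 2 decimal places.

CIF = EXW price + pre-shipment costs + freight + insurance
CIF = 47589.30 + 665.49 + 423.34 + 262.78 + 5569.93 + 508.13 = 55018.97
Import duty = 55018.97 × 12% = 6602.28

CIF value: AUD 55018.97; import duty: AUD 6602.28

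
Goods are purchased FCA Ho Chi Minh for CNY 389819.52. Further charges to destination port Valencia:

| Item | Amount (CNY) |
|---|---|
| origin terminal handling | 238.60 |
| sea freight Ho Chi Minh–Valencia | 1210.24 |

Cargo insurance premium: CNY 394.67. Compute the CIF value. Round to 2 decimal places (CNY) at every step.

CIF = FCA price + pre-shipment costs + freight + insurance
CIF = 389819.52 + 238.60 + 1210.24 + 394.67 = 391663.03

CIF value: CNY 391663.03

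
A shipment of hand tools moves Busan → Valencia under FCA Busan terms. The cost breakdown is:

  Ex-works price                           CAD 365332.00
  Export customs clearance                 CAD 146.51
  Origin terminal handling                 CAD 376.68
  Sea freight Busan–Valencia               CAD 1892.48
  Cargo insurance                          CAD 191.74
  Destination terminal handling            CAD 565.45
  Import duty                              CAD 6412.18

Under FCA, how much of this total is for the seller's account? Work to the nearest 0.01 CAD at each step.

Seller's account: CAD 365478.51

FCA: the seller delivers export-cleared goods to the carrier; the buyer bears costs from that point.
Seller's account: goods 365332.00 + export clearance 146.51 = 365478.51
Buyer's account: origin terminal 376.68 + freight 1892.48 + insurance 191.74 + destination terminal 565.45 + duty 6412.18 = 9438.53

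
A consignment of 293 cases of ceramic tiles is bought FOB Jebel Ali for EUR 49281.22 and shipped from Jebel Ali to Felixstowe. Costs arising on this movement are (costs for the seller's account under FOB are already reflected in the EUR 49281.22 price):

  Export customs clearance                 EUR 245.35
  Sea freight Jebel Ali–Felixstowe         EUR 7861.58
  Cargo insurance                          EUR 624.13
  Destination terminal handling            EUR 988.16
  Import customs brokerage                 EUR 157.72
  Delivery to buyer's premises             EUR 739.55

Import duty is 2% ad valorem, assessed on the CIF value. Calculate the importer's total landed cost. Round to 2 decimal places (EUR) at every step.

FOB: the seller bears costs until goods are on board at the origin port; the buyer bears freight, insurance and all costs thereafter.
Already in the invoice (seller's account under FOB): export clearance — exclude.
CIF value = FOB price + freight + insurance = 49281.22 + 7861.58 + 624.13 = 57766.93
Import duty = 57766.93 × 2% = 1155.34
Buyer bears: freight 7861.58 + insurance 624.13 + destination terminal 988.16 + brokerage 157.72 + delivery 739.55 + duty 1155.34 = 11526.48
Landed cost = invoice 49281.22 + 11526.48 = 60807.70

Total landed cost: EUR 60807.70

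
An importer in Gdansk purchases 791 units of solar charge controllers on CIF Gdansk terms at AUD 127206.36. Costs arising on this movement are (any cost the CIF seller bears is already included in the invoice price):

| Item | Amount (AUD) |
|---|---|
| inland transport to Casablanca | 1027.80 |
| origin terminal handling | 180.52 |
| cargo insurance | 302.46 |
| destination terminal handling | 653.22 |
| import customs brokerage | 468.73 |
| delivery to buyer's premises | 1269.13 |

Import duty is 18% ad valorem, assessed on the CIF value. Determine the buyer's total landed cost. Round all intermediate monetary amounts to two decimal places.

Total landed cost: AUD 152494.58

CIF: the seller pays costs through ocean freight and marine insurance to the destination port.
Already in the invoice (seller's account under CIF): inland to port, origin terminal, insurance — exclude.
The CIF price already equals the CIF value: 127206.36
Import duty = 127206.36 × 18% = 22897.14
Buyer bears: destination terminal 653.22 + brokerage 468.73 + delivery 1269.13 + duty 22897.14 = 25288.22
Landed cost = invoice 127206.36 + 25288.22 = 152494.58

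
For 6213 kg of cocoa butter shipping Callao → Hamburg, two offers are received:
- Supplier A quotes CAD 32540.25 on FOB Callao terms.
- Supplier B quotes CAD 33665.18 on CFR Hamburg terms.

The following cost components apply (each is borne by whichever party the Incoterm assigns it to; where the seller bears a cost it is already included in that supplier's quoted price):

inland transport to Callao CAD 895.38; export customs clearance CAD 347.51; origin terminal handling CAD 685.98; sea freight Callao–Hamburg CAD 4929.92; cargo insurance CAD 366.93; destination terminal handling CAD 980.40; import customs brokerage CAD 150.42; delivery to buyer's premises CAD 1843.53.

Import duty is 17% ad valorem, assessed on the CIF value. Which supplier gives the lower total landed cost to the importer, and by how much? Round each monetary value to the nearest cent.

Supplier A (FOB):
CIF value = FOB price + freight + insurance = 32540.25 + 4929.92 + 366.93 = 37837.10
Import duty = 37837.10 × 17% = 6432.31
Buyer bears (A): 4929.92 + 366.93 + 980.40 + 150.42 + 1843.53 = 8271.20
Landed cost (A) = invoice 32540.25 + 8271.20 + duty 6432.31 = 47243.76
Supplier B (CFR):
CIF value = CFR price + insurance = 33665.18 + 366.93 = 34032.11
Import duty = 34032.11 × 17% = 5785.46
Buyer bears (B): 366.93 + 980.40 + 150.42 + 1843.53 = 3341.28
Landed cost (B) = invoice 33665.18 + 3341.28 + duty 5785.46 = 42791.92
Difference = |47243.76 − 42791.92| = 4451.84

Supplier B is cheaper by CAD 4451.84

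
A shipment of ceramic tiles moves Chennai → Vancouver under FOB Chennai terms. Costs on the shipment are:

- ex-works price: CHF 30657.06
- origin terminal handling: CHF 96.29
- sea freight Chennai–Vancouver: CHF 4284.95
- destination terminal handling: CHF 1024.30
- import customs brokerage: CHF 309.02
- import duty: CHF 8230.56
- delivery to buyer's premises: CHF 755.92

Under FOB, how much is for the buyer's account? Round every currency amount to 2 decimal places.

FOB: the seller bears costs until goods are on board at the origin port; the buyer bears freight, insurance and all costs thereafter.
Seller's account: goods 30657.06 + origin terminal 96.29 = 30753.35
Buyer's account: freight 4284.95 + destination terminal 1024.30 + brokerage 309.02 + duty 8230.56 + delivery 755.92 = 14604.75

Buyer's account: CHF 14604.75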